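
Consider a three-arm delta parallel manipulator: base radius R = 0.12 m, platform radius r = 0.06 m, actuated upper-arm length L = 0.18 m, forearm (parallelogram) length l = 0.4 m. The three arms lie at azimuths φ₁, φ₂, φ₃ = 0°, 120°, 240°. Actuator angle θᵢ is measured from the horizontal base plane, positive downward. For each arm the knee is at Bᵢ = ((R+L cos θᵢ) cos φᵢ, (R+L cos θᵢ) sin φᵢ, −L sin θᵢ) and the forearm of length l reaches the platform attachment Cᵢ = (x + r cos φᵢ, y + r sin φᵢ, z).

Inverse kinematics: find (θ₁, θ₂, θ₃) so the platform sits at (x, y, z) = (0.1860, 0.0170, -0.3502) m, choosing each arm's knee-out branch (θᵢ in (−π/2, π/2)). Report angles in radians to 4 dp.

arm 1 (φ=0.0°): x'=0.1860, y'=0.0170
  A cos θ + B sin θ = C:  -0.1260·cos θ + -0.3502·sin θ = -0.0311
  γ=atan2(-0.3502,-0.1260)=-1.9162;  ψ=arccos(-0.0836)=1.6545;  θ1=γ+ψ≈-0.2616
rotate P by −φ2: (-0.0783, -0.1696, -0.3502)
  A=0.1383, B=-0.3502, C=(l²−L²−A²−y'²−z²)/(2L)=-0.1192
  γ=atan2(-0.3502,0.1383)=-1.1947;  ψ=arccos(-0.3166)=1.8930;  θ2=γ+ψ≈0.6982
φ3=240.0° → target in arm frame (-0.1077, 0.1526)
  A=0.1677, B=-0.3502, C=(l²−L²−A²−y'²−z²)/(2L)=-0.1290
  θ3 = atan2(B,A) + arccos(C/0.3883) = 0.7854

θ₁ = -0.2616, θ₂ = 0.6982, θ₃ = 0.7854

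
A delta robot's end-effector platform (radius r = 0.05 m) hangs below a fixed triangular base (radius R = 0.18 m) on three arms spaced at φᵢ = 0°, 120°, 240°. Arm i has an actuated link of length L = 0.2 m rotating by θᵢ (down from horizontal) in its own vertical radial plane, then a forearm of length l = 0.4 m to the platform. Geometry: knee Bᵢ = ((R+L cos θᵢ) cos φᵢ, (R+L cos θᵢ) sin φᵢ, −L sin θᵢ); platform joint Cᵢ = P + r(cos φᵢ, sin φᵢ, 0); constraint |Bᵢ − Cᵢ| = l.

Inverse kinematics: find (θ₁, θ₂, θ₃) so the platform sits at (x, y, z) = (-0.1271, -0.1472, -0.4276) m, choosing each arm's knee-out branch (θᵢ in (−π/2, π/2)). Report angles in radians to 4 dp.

θ₁ = 1.3965, θ₂ = 1.2217, θ₃ = 0.2621

rotate P by −φ1: (-0.1271, -0.1472, -0.4276)
  A=0.2571, B=-0.4276, C=(l²−L²−A²−y'²−z²)/(2L)=-0.3765
  γ=atan2(-0.4276,0.2571)=-1.0294;  ψ=arccos(-0.7546)=2.4259;  θ1=γ+ψ≈1.3965
arm 2 (φ=120.0°): x'=-0.0639, y'=0.1837
  A cos θ + B sin θ = C:  0.1939·cos θ + -0.4276·sin θ = -0.3355
  √(A²+B²)=0.4695;  θ2 = -1.1450+2.3667 ≈ 1.2217
arm 3 (φ=240.0°): x'=0.1910, y'=-0.0365
  e−x'=-0.0610;  (l²−L²−(e−x')²−y'²−z²)/2L = -0.1697
  θ3 = atan2(B,A) + arccos(C/0.4319) = 0.2621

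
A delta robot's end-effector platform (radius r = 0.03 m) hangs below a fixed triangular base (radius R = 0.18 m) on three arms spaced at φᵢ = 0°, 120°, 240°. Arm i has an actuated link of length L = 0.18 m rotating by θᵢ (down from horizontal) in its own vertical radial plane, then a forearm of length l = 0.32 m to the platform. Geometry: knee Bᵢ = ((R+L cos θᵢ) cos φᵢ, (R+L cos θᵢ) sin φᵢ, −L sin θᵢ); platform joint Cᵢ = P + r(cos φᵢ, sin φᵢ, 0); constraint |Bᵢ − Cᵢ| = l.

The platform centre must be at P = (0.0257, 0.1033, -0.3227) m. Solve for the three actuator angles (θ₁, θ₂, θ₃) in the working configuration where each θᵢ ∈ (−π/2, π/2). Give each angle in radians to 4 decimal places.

θ₁ = 0.8729, θ₂ = 0.6108, θ₃ = 1.3965

rotate P by −φ1: (0.0257, 0.1033, -0.3227)
  A=0.1243, B=-0.3227, C=(l²−L²−A²−y'²−z²)/(2L)=-0.1674
  θ1 = atan2(B,A) + arccos(C/0.3458) = 0.8729
φ2=120.0° → target in arm frame (0.0766, -0.0739)
  e−x'=0.0734;  (l²−L²−(e−x')²−y'²−z²)/2L = -0.1250
  θ2 = atan2(B,A) + arccos(C/0.3309) = 0.6108
rotate P by −φ3: (-0.1023, -0.0294, -0.3227)
  A=0.2523, B=-0.3227, C=(l²−L²−A²−y'²−z²)/(2L)=-0.2741
  γ=atan2(-0.3227,0.2523)=-0.9072;  ψ=arccos(-0.6690)=2.3037;  θ3=γ+ψ≈1.3965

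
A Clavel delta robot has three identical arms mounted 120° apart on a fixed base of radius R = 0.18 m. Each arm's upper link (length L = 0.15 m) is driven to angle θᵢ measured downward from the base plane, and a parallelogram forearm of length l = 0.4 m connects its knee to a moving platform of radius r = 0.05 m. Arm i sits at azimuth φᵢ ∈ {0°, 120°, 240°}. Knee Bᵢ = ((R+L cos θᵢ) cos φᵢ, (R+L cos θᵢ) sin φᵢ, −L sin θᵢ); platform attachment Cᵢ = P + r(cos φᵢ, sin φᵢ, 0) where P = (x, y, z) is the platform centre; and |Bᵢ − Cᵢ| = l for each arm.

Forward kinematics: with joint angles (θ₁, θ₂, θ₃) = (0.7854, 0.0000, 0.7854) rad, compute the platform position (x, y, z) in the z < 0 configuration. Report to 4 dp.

arm 1 at φ=0.0°: (R−r)+L cos θ1 = 0.2361;  O1 = (0.2361, 0.0000, -0.1061)
arm 2 at φ=120.0°: (R−r)+L cos θ2 = 0.2800;  O2 = (-0.1400, 0.2425, 0.0000)
arm 3 at φ=240.0°: (R−r)+L cos θ3 = 0.2361;  O3 = (-0.1180, -0.2044, -0.1061)
eliminate P² terms by subtracting sphere 1 from 2 and 3
plane₁₂: -0.7521x+0.4850y+0.2121z = 0.0114
det = 0.6510;  x = -0.0072+0.1332z,  y = 0.0124+-0.2308z
sphere 1 gives Az²+Bz+C=0 with A=1.0710, B=0.1416, C=-0.0894;  B²−4AC=0.4032;  roots -0.3625, 0.2303;  negative root z = -0.3625
x = -0.0555, y = 0.0961

(-0.0555, 0.0961, -0.3625)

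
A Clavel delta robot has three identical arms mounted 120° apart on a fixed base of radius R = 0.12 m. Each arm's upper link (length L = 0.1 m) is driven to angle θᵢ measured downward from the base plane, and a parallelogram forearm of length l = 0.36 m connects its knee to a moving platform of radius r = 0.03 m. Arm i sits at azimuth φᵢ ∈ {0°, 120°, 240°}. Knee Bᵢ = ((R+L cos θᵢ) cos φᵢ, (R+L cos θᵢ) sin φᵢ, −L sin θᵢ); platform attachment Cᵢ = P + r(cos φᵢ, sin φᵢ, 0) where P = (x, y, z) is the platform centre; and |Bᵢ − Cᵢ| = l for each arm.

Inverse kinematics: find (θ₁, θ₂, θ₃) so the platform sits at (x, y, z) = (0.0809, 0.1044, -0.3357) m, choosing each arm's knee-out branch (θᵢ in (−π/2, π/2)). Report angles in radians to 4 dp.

θ₁ = 0.0878, θ₂ = 0.2618, θ₃ = 1.1346

φ1=0.0° → target in arm frame (0.0809, 0.1044)
  A=0.0091, B=-0.3357, C=(l²−L²−A²−y'²−z²)/(2L)=-0.0204
  θ1 = atan2(B,A) + arccos(C/0.3358) = 0.0878
φ2=120.0° → target in arm frame (0.0500, -0.1223)
  A=0.0400, B=-0.3357, C=(l²−L²−A²−y'²−z²)/(2L)=-0.0482
  √(A²+B²)=0.3381;  θ2 = -1.4521+1.7139 ≈ 0.2618
arm 3 (φ=240.0°): x'=-0.1309, y'=0.0179
  e−x'=0.2209;  (l²−L²−(e−x')²−y'²−z²)/2L = -0.2110
  θ3 = atan2(B,A) + arccos(C/0.4018) = 1.1346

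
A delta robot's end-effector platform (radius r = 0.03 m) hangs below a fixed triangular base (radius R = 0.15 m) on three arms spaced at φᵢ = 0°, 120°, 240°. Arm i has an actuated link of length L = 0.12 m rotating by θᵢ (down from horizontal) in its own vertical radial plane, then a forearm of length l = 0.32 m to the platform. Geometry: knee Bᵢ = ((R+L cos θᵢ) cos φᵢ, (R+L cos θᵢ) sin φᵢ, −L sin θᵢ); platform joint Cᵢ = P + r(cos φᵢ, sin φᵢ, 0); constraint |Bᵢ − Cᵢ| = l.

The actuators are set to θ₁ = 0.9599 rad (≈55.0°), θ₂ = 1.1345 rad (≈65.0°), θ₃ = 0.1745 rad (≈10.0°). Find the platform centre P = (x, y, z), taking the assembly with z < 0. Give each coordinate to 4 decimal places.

S1 = (0.1888·cos0.0°, 0.1888·sin0.0°, -0.0983) = (0.1888, 0.0000, -0.0983)
arm 2 at φ=120.0°: ρ2 = 0.1707;  S2 = (-0.0854, 0.1478, -0.1088)
S3 = (0.2382·cos240.0°, 0.2382·sin240.0°, -0.0208) = (-0.1191, -0.2063, -0.0208)
|S₂|²−|S₁|² = -0.0043;  |S₃|²−|S₁|² = 0.0118
plane₁₂: -0.5484x+0.2957y+-0.0209z = -0.0043
Cramer: x(z) = -0.0042+0.0910z;  y(z) = -0.0225+0.2396z
sphere 1 gives Az²+Bz+C=0 with A=1.0657, B=0.1507, C=-0.0550;  B²−4AC=0.2571;  roots -0.3086, 0.1672;  negative root z = -0.3086
x = -0.0323, y = -0.0964

(-0.0323, -0.0964, -0.3086)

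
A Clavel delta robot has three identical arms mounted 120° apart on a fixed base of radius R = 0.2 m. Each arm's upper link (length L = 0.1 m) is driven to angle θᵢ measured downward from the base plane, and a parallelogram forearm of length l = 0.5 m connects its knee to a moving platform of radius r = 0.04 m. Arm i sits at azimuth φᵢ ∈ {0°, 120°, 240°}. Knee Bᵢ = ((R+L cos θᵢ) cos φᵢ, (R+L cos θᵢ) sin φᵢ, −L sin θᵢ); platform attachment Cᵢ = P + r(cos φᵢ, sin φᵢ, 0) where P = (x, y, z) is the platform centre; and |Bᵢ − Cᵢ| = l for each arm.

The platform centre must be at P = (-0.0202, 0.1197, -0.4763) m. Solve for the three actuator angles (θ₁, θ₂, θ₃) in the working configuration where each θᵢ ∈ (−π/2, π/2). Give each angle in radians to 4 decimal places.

arm 1 (φ=0.0°): x'=-0.0202, y'=0.1197
  A cos θ + B sin θ = C:  0.1802·cos θ + -0.4763·sin θ = -0.1683
  γ=atan2(-0.4763,0.1802)=-1.2091;  ψ=arccos(-0.3305)=1.9076;  θ1=γ+ψ≈0.6985
arm 2 (φ=120.0°): x'=0.1138, y'=-0.0424
  A cos θ + B sin θ = C:  0.0462·cos θ + -0.4763·sin θ = 0.0460
  θ2 = atan2(B,A) + arccos(C/0.4785) = 0.0004
rotate P by −φ3: (-0.0936, -0.0773, -0.4763)
  A cos θ + B sin θ = C:  0.2536·cos θ + -0.4763·sin θ = -0.2857
  √(A²+B²)=0.5396;  θ3 = -1.0816+2.1288 ≈ 1.0472

θ₁ = 0.6985, θ₂ = 0.0004, θ₃ = 1.0472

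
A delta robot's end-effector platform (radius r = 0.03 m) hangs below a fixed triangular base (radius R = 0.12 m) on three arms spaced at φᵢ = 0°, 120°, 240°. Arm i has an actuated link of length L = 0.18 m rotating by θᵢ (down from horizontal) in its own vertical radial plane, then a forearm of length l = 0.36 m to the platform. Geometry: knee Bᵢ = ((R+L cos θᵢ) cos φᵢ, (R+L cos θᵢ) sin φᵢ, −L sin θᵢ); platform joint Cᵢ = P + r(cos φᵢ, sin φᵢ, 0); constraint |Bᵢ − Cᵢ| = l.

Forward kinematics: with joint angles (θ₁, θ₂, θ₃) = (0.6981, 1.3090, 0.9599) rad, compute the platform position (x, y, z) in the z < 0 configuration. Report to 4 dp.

arm 1 at φ=0.0°: (R−r)+L cos θ1 = 0.2279;  centre 1 = (0.2279, 0.0000, -0.1157)
centre 2 = (0.1366·cos120.0°, 0.1366·sin120.0°, -0.1739) = (-0.0683, 0.1183, -0.1739)
centre 3 = (0.1932·cos240.0°, 0.1932·sin240.0°, -0.1474) = (-0.0966, -0.1674, -0.1474)
eliminate P² terms by subtracting sphere 1 from 2 and 3
linear system: -0.5924x+0.2366y = -0.0164−-0.1163z; -0.6490x+-0.3347y = -0.0062−-0.0635z
det = 0.3518;  x = 0.0198+-0.1534z,  y = -0.0198+0.1077z
quadratic in z: (1.0351)z²+(0.2909)z+(-0.0725)=0, √Δ=0.6205 → z ∈ {-0.4402, 0.1592}; z = -0.4402 (taking z<0)
x = 0.0874, y = -0.0672

(0.0874, -0.0672, -0.4402)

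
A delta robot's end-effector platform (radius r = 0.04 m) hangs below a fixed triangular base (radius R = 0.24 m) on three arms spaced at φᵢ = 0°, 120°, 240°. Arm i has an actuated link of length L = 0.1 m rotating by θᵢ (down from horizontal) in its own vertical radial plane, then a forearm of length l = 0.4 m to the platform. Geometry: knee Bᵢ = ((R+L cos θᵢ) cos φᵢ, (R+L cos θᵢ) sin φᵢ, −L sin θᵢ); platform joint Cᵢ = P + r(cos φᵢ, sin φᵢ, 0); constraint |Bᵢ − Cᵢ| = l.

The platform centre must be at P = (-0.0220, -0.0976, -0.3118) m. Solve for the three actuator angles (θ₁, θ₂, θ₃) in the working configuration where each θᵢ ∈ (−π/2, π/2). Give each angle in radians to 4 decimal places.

θ₁ = 0.6976, θ₂ = 1.0470, θ₃ = -0.3494

φ1=0.0° → target in arm frame (-0.0220, -0.0976)
  e−x'=0.2220;  (l²−L²−(e−x')²−y'²−z²)/2L = -0.0301
  √(A²+B²)=0.3828;  θ1 = -0.9521+1.6496 ≈ 0.6976
rotate P by −φ2: (-0.0735, 0.0679, -0.3118)
  A cos θ + B sin θ = C:  0.2735·cos θ + -0.3118·sin θ = -0.1332
  γ=atan2(-0.3118,0.2735)=-0.8507;  ψ=arccos(-0.3211)=1.8977;  θ2=γ+ψ≈1.0470
φ3=240.0° → target in arm frame (0.0955, 0.0297)
  e−x'=0.1045;  (l²−L²−(e−x')²−y'²−z²)/2L = 0.2049
  √(A²+B²)=0.3288;  θ3 = -1.2475+0.8981 ≈ -0.3494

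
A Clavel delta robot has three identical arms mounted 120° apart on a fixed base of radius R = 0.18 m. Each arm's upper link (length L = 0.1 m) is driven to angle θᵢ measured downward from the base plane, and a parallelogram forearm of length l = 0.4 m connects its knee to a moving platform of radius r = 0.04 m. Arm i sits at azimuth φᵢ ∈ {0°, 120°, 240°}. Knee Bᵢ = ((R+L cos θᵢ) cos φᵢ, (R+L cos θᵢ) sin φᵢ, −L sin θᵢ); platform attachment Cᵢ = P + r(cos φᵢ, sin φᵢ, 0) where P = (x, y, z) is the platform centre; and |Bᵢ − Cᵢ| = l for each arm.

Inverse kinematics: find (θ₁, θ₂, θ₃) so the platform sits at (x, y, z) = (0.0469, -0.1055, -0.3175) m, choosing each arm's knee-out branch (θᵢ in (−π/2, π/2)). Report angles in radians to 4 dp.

θ₁ = -0.1751, θ₂ = 0.8727, θ₃ = -0.3493

φ1=0.0° → target in arm frame (0.0469, -0.1055)
  e−x'=0.0931;  (l²−L²−(e−x')²−y'²−z²)/2L = 0.1470
  √(A²+B²)=0.3309;  θ1 = -1.2856+1.1105 ≈ -0.1751
rotate P by −φ2: (-0.1148, 0.0121, -0.3175)
  A=0.2548, B=-0.3175, C=(l²−L²−A²−y'²−z²)/(2L)=-0.0794
  θ2 = atan2(B,A) + arccos(C/0.4071) = 0.8727
rotate P by −φ3: (0.0679, 0.0934, -0.3175)
  A cos θ + B sin θ = C:  0.0721·cos θ + -0.3175·sin θ = 0.1764
  γ=atan2(-0.3175,0.0721)=-1.3475;  ψ=arccos(0.5418)=0.9982;  θ3=γ+ψ≈-0.3493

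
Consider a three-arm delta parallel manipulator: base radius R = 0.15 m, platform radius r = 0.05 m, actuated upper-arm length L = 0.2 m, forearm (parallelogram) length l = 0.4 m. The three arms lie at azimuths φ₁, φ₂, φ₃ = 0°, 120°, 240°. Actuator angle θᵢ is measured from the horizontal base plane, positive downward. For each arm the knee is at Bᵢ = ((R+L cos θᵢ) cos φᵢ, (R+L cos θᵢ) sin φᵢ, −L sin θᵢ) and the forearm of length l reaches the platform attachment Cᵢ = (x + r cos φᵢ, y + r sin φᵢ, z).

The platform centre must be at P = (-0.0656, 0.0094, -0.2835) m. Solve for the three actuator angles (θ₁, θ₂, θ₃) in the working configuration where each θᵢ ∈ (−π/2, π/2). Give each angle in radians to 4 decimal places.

θ₁ = 0.4363, θ₂ = -0.0873, θ₃ = -0.0003

φ1=0.0° → target in arm frame (-0.0656, 0.0094)
  e−x'=0.1656;  (l²−L²−(e−x')²−y'²−z²)/2L = 0.0303
  γ=atan2(-0.2835,0.1656)=-1.0421;  ψ=arccos(0.0923)=1.4784;  θ1=γ+ψ≈0.4363
rotate P by −φ2: (0.0409, 0.0521, -0.2835)
  A=0.0591, B=-0.2835, C=(l²−L²−A²−y'²−z²)/(2L)=0.0836
  √(A²+B²)=0.2896;  θ2 = -1.3654+1.2781 ≈ -0.0873
φ3=240.0° → target in arm frame (0.0247, -0.0615)
  A=0.0753, B=-0.2835, C=(l²−L²−A²−y'²−z²)/(2L)=0.0754
  √(A²+B²)=0.2933;  θ3 = -1.3110+1.3108 ≈ -0.0003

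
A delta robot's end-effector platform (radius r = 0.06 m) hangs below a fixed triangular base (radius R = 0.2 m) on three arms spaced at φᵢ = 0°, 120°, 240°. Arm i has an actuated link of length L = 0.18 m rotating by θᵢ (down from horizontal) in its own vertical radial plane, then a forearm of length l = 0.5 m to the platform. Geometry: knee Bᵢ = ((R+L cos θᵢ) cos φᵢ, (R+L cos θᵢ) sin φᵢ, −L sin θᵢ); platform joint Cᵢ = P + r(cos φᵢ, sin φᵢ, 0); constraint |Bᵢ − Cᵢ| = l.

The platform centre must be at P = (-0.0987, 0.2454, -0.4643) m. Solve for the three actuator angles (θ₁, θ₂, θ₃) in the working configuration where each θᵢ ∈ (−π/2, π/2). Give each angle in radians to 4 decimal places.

θ₁ = 1.1345, θ₂ = -0.1744, θ₃ = 1.3091

rotate P by −φ1: (-0.0987, 0.2454, -0.4643)
  A cos θ + B sin θ = C:  0.2387·cos θ + -0.4643·sin θ = -0.3199
  √(A²+B²)=0.5221;  θ1 = -1.0959+2.2304 ≈ 1.1345
φ2=120.0° → target in arm frame (0.2619, -0.0372)
  A=-0.1219, B=-0.4643, C=(l²−L²−A²−y'²−z²)/(2L)=-0.0395
  √(A²+B²)=0.4800;  θ2 = -1.8275+1.6531 ≈ -0.1744
rotate P by −φ3: (-0.1632, -0.2082, -0.4643)
  A cos θ + B sin θ = C:  0.3032·cos θ + -0.4643·sin θ = -0.3701
  θ3 = atan2(B,A) + arccos(C/0.5545) = 1.3091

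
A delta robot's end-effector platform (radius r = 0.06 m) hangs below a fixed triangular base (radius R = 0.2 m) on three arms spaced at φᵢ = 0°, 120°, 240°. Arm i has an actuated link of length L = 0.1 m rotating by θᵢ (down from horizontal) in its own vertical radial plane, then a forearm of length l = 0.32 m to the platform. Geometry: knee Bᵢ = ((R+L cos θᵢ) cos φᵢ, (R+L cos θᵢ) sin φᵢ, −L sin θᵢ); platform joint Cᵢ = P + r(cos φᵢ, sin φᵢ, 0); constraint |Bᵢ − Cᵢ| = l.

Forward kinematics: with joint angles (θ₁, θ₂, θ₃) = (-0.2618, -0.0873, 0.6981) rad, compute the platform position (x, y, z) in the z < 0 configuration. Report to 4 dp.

O1 = (0.2366·cos0.0°, 0.2366·sin0.0°, 0.0259) = (0.2366, 0.0000, 0.0259)
O2 = (0.2396·cos120.0°, 0.2396·sin120.0°, 0.0087) = (-0.1198, 0.2075, 0.0087)
arm 3 at φ=240.0°: ρ3 = 0.2166;  O3 = (-0.1083, -0.1876, -0.0643)
subtract pairs → two planes through P
plane₁₂: -0.7128x+0.4150y+-0.0343z = 0.0008
det = 0.5537;  x = 0.0036+-0.1584z,  y = 0.0083+-0.1894z
sphere 1 gives Az²+Bz+C=0 with A=1.0610, B=0.0189, C=-0.0474;  B²−4AC=0.2015;  roots -0.2204, 0.2026;  negative root z = -0.2204
x = 0.0385, y = 0.0500

(0.0385, 0.0500, -0.2204)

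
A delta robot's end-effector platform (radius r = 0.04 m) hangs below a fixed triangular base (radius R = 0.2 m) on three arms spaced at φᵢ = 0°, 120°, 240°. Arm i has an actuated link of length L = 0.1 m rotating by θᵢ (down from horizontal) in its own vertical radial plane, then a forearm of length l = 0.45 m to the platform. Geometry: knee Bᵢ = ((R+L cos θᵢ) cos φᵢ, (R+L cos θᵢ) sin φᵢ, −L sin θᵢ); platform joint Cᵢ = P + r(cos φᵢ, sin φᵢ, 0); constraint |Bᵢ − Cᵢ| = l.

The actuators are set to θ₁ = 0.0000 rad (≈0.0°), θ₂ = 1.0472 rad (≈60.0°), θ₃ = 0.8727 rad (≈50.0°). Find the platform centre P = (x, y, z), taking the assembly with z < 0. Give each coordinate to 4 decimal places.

(0.1130, -0.0195, -0.4249)

φ1=0.0°: virtual centre (0.2600, 0.0000, 0.0000), radius l
centre 2 = (0.2100·cos120.0°, 0.2100·sin120.0°, -0.0866) = (-0.1050, 0.1819, -0.0866)
φ3=240.0°: virtual centre (-0.1121, -0.1942, -0.0766), radius l
eliminate P² terms by subtracting sphere 1 from 2 and 3
[-0.7300 0.3637 -0.1732]·P = -0.0160;  [-0.7443 -0.3885 -0.1532]·P = -0.0114
Cramer: x(z) = 0.0187-0.2219z;  y(z) = -0.0064+0.0308z
into |P−centre ₁|² = l²: 1.0502z² + 0.1067z + -0.1442 = 0;  Δ = 0.6173;  z = -0.4249 or 0.3233 → z<0 root = -0.4249
x = 0.1130, y = -0.0195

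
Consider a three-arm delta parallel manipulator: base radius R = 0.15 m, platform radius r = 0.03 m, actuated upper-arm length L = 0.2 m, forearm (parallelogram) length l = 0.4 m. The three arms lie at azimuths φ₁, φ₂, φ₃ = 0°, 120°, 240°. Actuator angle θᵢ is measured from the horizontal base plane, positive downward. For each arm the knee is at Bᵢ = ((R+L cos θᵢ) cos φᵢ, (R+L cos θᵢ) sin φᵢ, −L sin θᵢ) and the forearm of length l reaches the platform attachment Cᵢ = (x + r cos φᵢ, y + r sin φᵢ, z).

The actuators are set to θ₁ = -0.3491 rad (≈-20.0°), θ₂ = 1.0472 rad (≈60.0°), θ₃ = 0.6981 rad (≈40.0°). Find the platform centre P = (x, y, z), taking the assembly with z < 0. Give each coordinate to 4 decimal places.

arm 1 at φ=0.0°: e+L cos θ1 = 0.3079;  S1 = (0.3079, 0.0000, 0.0684)
S2 = (0.2200·cos120.0°, 0.2200·sin120.0°, -0.1732) = (-0.1100, 0.1905, -0.1732)
arm 3 at φ=240.0°: e+L cos θ3 = 0.2732;  S3 = (-0.1366, -0.2366, -0.1286)
eliminate P² terms by subtracting sphere 1 from 2 and 3
linear system: -0.8359x+0.3811y = -0.0211−-0.4832z; -0.8891x+-0.4732y = -0.0083−-0.3939z
Cramer: x(z) = 0.0179-0.5158z;  y(z) = -0.0161+0.1367z
into |P−S₁|² = l²: 1.2847z² + 0.1580z + -0.0710 = 0;  Δ = 0.3896;  z = -0.3044 or 0.1814 → z<0 root = -0.3044
x = 0.1749, y = -0.0577

(0.1749, -0.0577, -0.3044)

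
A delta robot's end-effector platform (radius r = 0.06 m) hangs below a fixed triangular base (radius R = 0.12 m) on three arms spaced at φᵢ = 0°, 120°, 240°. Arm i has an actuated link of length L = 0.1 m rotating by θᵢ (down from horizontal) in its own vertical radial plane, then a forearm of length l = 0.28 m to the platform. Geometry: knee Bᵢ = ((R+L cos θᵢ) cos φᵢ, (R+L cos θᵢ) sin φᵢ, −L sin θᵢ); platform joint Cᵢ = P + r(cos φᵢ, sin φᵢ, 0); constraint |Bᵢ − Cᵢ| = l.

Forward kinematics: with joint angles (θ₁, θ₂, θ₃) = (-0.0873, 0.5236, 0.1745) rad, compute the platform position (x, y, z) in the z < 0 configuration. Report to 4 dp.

(0.0466, -0.0340, -0.2452)

O1 = (0.1596·cos0.0°, 0.1596·sin0.0°, 0.0087) = (0.1596, 0.0000, 0.0087)
O2 = (0.1466·cos120.0°, 0.1466·sin120.0°, -0.0500) = (-0.0733, 0.1270, -0.0500)
arm 3 at φ=240.0°: ρ3 = 0.1585;  O3 = (-0.0792, -0.1372, -0.0174)
eliminate P² terms by subtracting sphere 1 from 2 and 3
linear system: -0.4658x+0.2539y = -0.0016−-0.1174z; -0.4777x+-0.2745y = -0.0001−-0.0522z
det = 0.2492;  x = 0.0019+-0.1825z,  y = -0.0027+0.1276z
quadratic in z: (1.0496)z²+(0.0395)z+(-0.0534)=0, √Δ=0.4753 → z ∈ {-0.2452, 0.2076}; z = -0.2452 (taking z<0)
x = 0.0466, y = -0.0340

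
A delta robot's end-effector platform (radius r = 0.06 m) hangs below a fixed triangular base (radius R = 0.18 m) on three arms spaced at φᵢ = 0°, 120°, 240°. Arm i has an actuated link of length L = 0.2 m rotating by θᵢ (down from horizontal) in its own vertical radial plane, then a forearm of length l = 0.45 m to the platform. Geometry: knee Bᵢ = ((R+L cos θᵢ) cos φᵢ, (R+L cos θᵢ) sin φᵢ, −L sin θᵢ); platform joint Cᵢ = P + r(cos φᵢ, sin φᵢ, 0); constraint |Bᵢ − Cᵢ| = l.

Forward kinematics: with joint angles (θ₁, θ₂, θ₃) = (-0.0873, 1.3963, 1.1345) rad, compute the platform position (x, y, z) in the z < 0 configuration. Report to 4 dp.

(0.2584, -0.0613, -0.4242)

arm 1 at φ=0.0°: e+L cos θ1 = 0.3192;  S1 = (0.3192, 0.0000, 0.0174)
arm 2 at φ=120.0°: e+L cos θ2 = 0.1547;  S2 = (-0.0774, 0.1340, -0.1970)
φ3=240.0°: virtual centre (-0.1023, -0.1771, -0.1813), radius l
subtract pairs → two planes through P
[-0.7932 0.2680 -0.4288]·P = -0.0395;  [-0.8430 -0.3542 -0.3974]·P = -0.0275
det = 0.5069;  x = 0.0421+-0.5098z,  y = -0.0226+0.0913z
sphere 1 gives Az²+Bz+C=0 with A=1.2682, B=0.2435, C=-0.1249;  B²−4AC=0.6929;  roots -0.4242, 0.2322;  negative root z = -0.4242
x = 0.2584, y = -0.0613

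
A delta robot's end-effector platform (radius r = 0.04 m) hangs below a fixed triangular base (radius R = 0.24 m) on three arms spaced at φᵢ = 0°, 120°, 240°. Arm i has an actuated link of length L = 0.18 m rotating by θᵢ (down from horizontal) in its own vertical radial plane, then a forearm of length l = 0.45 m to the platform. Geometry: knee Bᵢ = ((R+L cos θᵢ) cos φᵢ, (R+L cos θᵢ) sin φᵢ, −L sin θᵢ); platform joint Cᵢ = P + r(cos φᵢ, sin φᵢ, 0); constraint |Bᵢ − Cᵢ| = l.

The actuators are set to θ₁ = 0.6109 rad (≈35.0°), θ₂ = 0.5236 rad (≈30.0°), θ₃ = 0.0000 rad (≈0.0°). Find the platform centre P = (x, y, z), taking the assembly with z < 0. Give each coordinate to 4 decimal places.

arm 1 at φ=0.0°: (R−r)+L cos θ1 = 0.3474;  O1 = (0.3474, 0.0000, -0.1032)
φ2=120.0°: virtual centre (-0.1779, 0.3082, -0.0900), radius l
φ3=240.0°: virtual centre (-0.1900, -0.3291, 0.0000), radius l
|O₂|²−|O₁|² = 0.0034;  |O₃|²−|O₁|² = 0.0130
linear system: -1.0508x+0.6164y = 0.0034−0.0265z; -1.0749x+-0.6582y = 0.0130−0.2065z
Cramer: x(z) = -0.0076+0.1069z;  y(z) = -0.0074+0.1392z
quadratic in z: (1.0308)z²+(0.1285)z+(-0.0658)=0, √Δ=0.5363 → z ∈ {-0.3225, 0.1978}; z = -0.3225 (taking z<0)
x = -0.0420, y = -0.0523

(-0.0420, -0.0523, -0.3225)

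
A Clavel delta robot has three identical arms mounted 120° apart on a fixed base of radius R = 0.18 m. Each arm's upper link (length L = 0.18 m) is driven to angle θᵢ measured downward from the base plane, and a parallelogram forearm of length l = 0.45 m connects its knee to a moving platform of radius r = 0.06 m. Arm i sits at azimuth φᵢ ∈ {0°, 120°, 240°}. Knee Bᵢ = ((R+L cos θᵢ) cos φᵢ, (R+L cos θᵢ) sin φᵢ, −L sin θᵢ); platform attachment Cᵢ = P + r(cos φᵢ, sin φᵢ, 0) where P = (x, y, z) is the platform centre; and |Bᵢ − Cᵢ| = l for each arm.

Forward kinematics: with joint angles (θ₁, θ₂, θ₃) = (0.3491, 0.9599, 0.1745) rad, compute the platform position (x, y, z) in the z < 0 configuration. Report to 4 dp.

arm 1 at φ=0.0°: ρ1 = 0.2891;  S1 = (0.2891, 0.0000, -0.0616)
arm 2 at φ=120.0°: ρ2 = 0.2232;  S2 = (-0.1116, 0.1933, -0.1474)
φ3=240.0°: virtual centre (-0.1486, -0.2574, -0.0313), radius l
subtract pairs → two planes through P
plane₁₂: -0.8015x+0.3867y+-0.1717z = -0.0158
Cramer: x(z) = 0.0098-0.0865z;  y(z) = -0.0205+0.2649z
into |P−S₁|² = l²: 1.0776z² + 0.1606z + -0.1203 = 0;  Δ = 0.5442;  z = -0.4168 or 0.2678 → z<0 root = -0.4168
x = 0.0459, y = -0.1309

(0.0459, -0.1309, -0.4168)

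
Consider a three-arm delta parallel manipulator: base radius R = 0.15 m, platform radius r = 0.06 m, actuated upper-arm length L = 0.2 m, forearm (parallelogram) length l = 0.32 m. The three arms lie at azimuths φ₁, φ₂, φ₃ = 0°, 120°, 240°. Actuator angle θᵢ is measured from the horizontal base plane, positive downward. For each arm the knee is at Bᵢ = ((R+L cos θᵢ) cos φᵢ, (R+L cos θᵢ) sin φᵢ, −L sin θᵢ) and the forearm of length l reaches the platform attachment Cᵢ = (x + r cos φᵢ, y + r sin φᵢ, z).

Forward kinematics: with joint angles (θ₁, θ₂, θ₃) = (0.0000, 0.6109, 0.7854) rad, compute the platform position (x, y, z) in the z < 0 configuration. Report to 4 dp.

(0.0878, 0.0228, -0.2470)

arm 1 at φ=0.0°: e+L cos θ1 = 0.2900;  S1 = (0.2900, 0.0000, 0.0000)
arm 2 at φ=120.0°: e+L cos θ2 = 0.2538;  S2 = (-0.1269, 0.2198, -0.1147)
S3 = (0.2314·cos240.0°, 0.2314·sin240.0°, -0.1414) = (-0.1157, -0.2004, -0.1414)
subtract pairs → two planes through P
[-0.8338 0.4396 -0.2294]·P = -0.0065;  [-0.8114 -0.4008 -0.2828]·P = -0.0105
Cramer: x(z) = 0.0105-0.3131z;  y(z) = 0.0051-0.0719z
into |P−S₁|² = l²: 1.1032z² + 0.1743z + -0.0242 = 0;  Δ = 0.1374;  z = -0.2470 or 0.0890 → z<0 root = -0.2470
x = 0.0878, y = 0.0228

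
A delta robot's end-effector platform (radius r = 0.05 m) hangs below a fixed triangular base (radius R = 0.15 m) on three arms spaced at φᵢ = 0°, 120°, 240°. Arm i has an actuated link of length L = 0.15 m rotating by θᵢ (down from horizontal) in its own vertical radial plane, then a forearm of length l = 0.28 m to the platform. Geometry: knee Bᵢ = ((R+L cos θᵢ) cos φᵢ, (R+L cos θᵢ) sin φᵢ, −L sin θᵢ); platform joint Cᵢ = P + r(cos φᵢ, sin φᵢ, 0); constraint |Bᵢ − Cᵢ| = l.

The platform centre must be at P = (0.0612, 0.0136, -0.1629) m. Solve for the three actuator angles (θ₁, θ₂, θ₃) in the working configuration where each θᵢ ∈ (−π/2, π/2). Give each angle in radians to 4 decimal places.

rotate P by −φ1: (0.0612, 0.0136, -0.1629)
  e−x'=0.0388;  (l²−L²−(e−x')²−y'²−z²)/2L = 0.0922
  θ1 = atan2(B,A) + arccos(C/0.1675) = -0.3496
arm 2 (φ=120.0°): x'=-0.0188, y'=-0.0598
  e−x'=0.1188;  (l²−L²−(e−x')²−y'²−z²)/2L = 0.0389
  γ=atan2(-0.1629,0.1188)=-0.9406;  ψ=arccos(0.1929)=1.3767;  θ2=γ+ψ≈0.4361
φ3=240.0° → target in arm frame (-0.0424, 0.0462)
  A=0.1424, B=-0.1629, C=(l²−L²−A²−y'²−z²)/(2L)=0.0232
  γ=atan2(-0.1629,0.1424)=-0.8525;  ψ=arccos(0.1072)=1.4634;  θ3=γ+ψ≈0.6109

θ₁ = -0.3496, θ₂ = 0.4361, θ₃ = 0.6109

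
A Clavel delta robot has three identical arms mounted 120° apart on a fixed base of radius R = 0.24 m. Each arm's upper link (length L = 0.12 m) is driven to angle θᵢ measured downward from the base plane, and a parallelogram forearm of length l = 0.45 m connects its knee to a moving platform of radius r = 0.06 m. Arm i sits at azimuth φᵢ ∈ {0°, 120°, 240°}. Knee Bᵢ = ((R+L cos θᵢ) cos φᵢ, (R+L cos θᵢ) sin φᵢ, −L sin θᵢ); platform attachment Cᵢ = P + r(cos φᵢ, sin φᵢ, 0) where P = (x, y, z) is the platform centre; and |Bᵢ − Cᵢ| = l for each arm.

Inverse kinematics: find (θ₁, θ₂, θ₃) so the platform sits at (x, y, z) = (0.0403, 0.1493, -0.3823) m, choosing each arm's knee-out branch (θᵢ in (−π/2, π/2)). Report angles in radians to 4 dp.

φ1=0.0° → target in arm frame (0.0403, 0.1493)
  A cos θ + B sin θ = C:  0.1397·cos θ + -0.3823·sin θ = 0.0006
  √(A²+B²)=0.4070;  θ1 = -1.2205+1.5694 ≈ 0.3489
rotate P by −φ2: (0.1091, -0.1096, -0.3823)
  A=0.0709, B=-0.3823, C=(l²−L²−A²−y'²−z²)/(2L)=0.1039
  √(A²+B²)=0.3888;  θ2 = -1.3875+1.3004 ≈ -0.0871
arm 3 (φ=240.0°): x'=-0.1494, y'=-0.0397
  A cos θ + B sin θ = C:  0.3294·cos θ + -0.3823·sin θ = -0.2840
  θ3 = atan2(B,A) + arccos(C/0.5047) = 1.3091

θ₁ = 0.3489, θ₂ = -0.0871, θ₃ = 1.3091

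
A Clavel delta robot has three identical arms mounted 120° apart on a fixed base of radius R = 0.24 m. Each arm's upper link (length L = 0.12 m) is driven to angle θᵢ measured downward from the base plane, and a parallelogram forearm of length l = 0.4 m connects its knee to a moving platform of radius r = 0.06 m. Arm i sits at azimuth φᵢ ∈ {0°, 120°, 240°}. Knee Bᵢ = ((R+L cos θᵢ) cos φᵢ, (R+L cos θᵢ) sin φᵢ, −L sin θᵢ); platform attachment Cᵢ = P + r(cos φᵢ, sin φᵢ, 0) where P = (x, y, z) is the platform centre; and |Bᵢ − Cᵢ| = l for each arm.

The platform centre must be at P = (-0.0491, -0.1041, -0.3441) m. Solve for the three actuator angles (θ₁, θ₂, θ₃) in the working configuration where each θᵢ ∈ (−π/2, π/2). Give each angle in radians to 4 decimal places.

rotate P by −φ1: (-0.0491, -0.1041, -0.3441)
  e−x'=0.2291;  (l²−L²−(e−x')²−y'²−z²)/2L = -0.1505
  γ=atan2(-0.3441,0.2291)=-0.9834;  ψ=arccos(-0.3641)=1.9435;  θ1=γ+ψ≈0.9601
rotate P by −φ2: (-0.0656, 0.0946, -0.3441)
  A cos θ + B sin θ = C:  0.2456·cos θ + -0.3441·sin θ = -0.1753
  θ2 = atan2(B,A) + arccos(C/0.4228) = 1.0474
arm 3 (φ=240.0°): x'=0.1147, y'=0.0095
  A cos θ + B sin θ = C:  0.0653·cos θ + -0.3441·sin θ = 0.0952
  γ=atan2(-0.3441,0.0653)=-1.3833;  ψ=arccos(0.2717)=1.2956;  θ3=γ+ψ≈-0.0877

θ₁ = 0.9601, θ₂ = 1.0474, θ₃ = -0.0877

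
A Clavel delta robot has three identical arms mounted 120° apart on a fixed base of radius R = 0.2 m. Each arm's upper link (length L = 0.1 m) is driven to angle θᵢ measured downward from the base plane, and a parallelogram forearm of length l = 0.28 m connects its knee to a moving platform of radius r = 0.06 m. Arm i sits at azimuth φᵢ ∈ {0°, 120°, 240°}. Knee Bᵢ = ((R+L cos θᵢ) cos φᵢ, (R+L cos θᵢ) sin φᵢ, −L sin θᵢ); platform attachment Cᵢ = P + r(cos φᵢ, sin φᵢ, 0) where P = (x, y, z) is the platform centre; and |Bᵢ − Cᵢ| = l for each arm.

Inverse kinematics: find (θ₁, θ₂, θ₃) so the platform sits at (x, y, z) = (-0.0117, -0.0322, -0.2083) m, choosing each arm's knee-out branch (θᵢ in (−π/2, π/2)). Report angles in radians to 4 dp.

φ1=0.0° → target in arm frame (-0.0117, -0.0322)
  A=0.1517, B=-0.2083, C=(l²−L²−A²−y'²−z²)/(2L)=0.0048
  γ=atan2(-0.2083,0.1517)=-0.9413;  ψ=arccos(0.0187)=1.5521;  θ1=γ+ψ≈0.6108
rotate P by −φ2: (-0.0220, 0.0262, -0.2083)
  A=0.1620, B=-0.2083, C=(l²−L²−A²−y'²−z²)/(2L)=-0.0097
  √(A²+B²)=0.2639;  θ2 = -0.9097+1.6074 ≈ 0.6977
rotate P by −φ3: (0.0337, 0.0060, -0.2083)
  A cos θ + B sin θ = C:  0.1063·cos θ + -0.2083·sin θ = 0.0684
  √(A²+B²)=0.2338;  θ3 = -1.0991+1.2739 ≈ 0.1748

θ₁ = 0.6108, θ₂ = 0.6977, θ₃ = 0.1748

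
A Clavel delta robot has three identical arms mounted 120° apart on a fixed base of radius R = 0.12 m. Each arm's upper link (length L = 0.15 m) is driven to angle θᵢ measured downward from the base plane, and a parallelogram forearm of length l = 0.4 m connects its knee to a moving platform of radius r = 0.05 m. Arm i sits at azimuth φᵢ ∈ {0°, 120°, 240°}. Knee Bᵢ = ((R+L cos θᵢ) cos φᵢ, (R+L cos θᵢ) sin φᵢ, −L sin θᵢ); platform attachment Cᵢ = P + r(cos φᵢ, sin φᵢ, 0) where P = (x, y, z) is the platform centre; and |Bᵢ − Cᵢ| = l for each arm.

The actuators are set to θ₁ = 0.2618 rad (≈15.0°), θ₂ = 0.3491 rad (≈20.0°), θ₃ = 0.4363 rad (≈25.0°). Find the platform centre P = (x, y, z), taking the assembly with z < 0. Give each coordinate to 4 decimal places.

(0.0242, 0.0142, -0.3901)

arm 1 at φ=0.0°: e+L cos θ1 = 0.2149;  S1 = (0.2149, 0.0000, -0.0388)
S2 = (0.2110·cos120.0°, 0.2110·sin120.0°, -0.0513) = (-0.1055, 0.1827, -0.0513)
arm 3 at φ=240.0°: e+L cos θ3 = 0.2059;  S3 = (-0.1030, -0.1784, -0.0634)
subtract pairs → two planes through P
linear system: -0.6407x+0.3654y = -0.0006−-0.0250z; -0.6357x+-0.3567y = -0.0013−-0.0491z
Cramer: x(z) = 0.0014-0.0583z;  y(z) = 0.0010-0.0339z
sphere 1 gives Az²+Bz+C=0 with A=1.0045, B=0.1025, C=-0.1129;  B²−4AC=0.4642;  roots -0.3901, 0.2881;  negative root z = -0.3901
x = 0.0242, y = 0.0142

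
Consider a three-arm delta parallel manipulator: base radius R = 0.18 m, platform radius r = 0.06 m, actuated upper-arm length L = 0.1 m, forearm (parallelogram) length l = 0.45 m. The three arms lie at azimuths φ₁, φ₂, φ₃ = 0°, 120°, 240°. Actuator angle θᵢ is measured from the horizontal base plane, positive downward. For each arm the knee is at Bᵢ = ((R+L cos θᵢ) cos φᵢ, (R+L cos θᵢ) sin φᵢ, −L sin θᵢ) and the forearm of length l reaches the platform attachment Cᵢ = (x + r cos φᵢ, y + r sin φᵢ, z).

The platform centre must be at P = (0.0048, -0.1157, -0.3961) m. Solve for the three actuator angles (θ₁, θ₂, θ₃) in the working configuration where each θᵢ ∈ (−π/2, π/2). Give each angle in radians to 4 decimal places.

θ₁ = 0.1744, θ₂ = 0.6983, θ₃ = -0.3491

arm 1 (φ=0.0°): x'=0.0048, y'=-0.1157
  e−x'=0.1152;  (l²−L²−(e−x')²−y'²−z²)/2L = 0.0447
  θ1 = atan2(B,A) + arccos(C/0.4125) = 0.1744
rotate P by −φ2: (-0.1026, 0.0537, -0.3961)
  A=0.2226, B=-0.3961, C=(l²−L²−A²−y'²−z²)/(2L)=-0.0841
  √(A²+B²)=0.4544;  θ2 = -1.0588+1.7571 ≈ 0.6983
rotate P by −φ3: (0.0978, 0.0620, -0.3961)
  A=0.0222, B=-0.3961, C=(l²−L²−A²−y'²−z²)/(2L)=0.1563
  √(A²+B²)=0.3967;  θ3 = -1.5148+1.1657 ≈ -0.3491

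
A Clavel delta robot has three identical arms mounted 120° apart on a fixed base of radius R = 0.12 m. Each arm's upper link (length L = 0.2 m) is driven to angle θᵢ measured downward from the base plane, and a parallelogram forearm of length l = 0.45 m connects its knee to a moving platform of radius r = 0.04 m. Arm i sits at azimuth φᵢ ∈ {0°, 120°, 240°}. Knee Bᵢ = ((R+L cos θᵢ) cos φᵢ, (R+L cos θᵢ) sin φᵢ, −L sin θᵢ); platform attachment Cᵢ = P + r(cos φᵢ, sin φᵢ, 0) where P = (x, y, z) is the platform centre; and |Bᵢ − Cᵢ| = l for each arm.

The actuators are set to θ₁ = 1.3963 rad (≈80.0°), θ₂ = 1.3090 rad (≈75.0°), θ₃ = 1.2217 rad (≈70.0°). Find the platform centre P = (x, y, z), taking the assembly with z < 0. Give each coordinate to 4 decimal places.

S1 = (0.1147·cos0.0°, 0.1147·sin0.0°, -0.1970) = (0.1147, 0.0000, -0.1970)
arm 2 at φ=120.0°: e+L cos θ2 = 0.1318;  S2 = (-0.0659, 0.1141, -0.1932)
arm 3 at φ=240.0°: e+L cos θ3 = 0.1484;  S3 = (-0.0742, -0.1285, -0.1879)
|S₂|²−|S₁|² = 0.0027;  |S₃|²−|S₁|² = 0.0054
[-0.3612 0.2282 0.0076]·P = 0.0027;  [-0.3779 -0.2571 0.0181]·P = 0.0054
Cramer: x(z) = -0.0108+0.0339z;  y(z) = -0.0051+0.0205z
quadratic in z: (1.0016)z²+(0.3852)z+(-0.1479)=0, √Δ=0.8608 → z ∈ {-0.6221, 0.2374}; z = -0.6221 (taking z<0)
x = -0.0318, y = -0.0179

(-0.0318, -0.0179, -0.6221)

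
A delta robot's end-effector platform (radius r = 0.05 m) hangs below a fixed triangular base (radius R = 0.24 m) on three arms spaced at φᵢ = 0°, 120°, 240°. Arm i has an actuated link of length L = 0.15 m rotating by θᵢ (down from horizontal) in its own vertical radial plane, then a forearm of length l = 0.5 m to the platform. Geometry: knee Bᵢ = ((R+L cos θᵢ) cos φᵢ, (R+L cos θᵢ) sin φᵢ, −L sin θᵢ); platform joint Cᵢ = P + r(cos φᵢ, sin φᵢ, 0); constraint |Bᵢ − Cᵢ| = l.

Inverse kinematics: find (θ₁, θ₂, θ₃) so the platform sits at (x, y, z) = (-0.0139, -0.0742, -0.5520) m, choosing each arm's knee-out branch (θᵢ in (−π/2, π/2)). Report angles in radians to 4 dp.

θ₁ = 1.1349, θ₂ = 1.3092, θ₃ = 0.7857

arm 1 (φ=0.0°): x'=-0.0139, y'=-0.0742
  A=0.2039, B=-0.5520, C=(l²−L²−A²−y'²−z²)/(2L)=-0.4143
  √(A²+B²)=0.5885;  θ1 = -1.2170+2.3518 ≈ 1.1349
rotate P by −φ2: (-0.0573, 0.0491, -0.5520)
  e−x'=0.2473;  (l²−L²−(e−x')²−y'²−z²)/2L = -0.4693
  √(A²+B²)=0.6049;  θ2 = -1.1496+2.4588 ≈ 1.3092
φ3=240.0° → target in arm frame (0.0712, 0.0251)
  e−x'=0.1188;  (l²−L²−(e−x')²−y'²−z²)/2L = -0.3065
  θ3 = atan2(B,A) + arccos(C/0.5646) = 0.7857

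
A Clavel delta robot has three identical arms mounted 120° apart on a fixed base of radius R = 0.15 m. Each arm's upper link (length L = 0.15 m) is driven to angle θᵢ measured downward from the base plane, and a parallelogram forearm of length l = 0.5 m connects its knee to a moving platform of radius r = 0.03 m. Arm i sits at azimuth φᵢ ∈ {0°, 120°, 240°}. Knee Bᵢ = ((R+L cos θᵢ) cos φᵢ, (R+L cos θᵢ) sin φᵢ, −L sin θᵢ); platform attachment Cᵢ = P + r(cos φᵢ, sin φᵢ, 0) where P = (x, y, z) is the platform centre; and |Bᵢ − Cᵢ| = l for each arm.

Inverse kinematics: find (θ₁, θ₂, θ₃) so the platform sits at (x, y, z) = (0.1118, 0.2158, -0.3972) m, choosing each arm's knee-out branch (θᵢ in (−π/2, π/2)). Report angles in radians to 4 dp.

θ₁ = -0.1744, θ₂ = -0.2622, θ₃ = 1.1345

rotate P by −φ1: (0.1118, 0.2158, -0.3972)
  A=0.0082, B=-0.3972, C=(l²−L²−A²−y'²−z²)/(2L)=0.0770
  θ1 = atan2(B,A) + arccos(C/0.3973) = -0.1744
φ2=120.0° → target in arm frame (0.1310, -0.2047)
  e−x'=-0.0110;  (l²−L²−(e−x')²−y'²−z²)/2L = 0.0923
  θ2 = atan2(B,A) + arccos(C/0.3974) = -0.2622
rotate P by −φ3: (-0.2428, -0.0111, -0.3972)
  A cos θ + B sin θ = C:  0.3628·cos θ + -0.3972·sin θ = -0.2067
  √(A²+B²)=0.5379;  θ3 = -0.8306+1.9652 ≈ 1.1345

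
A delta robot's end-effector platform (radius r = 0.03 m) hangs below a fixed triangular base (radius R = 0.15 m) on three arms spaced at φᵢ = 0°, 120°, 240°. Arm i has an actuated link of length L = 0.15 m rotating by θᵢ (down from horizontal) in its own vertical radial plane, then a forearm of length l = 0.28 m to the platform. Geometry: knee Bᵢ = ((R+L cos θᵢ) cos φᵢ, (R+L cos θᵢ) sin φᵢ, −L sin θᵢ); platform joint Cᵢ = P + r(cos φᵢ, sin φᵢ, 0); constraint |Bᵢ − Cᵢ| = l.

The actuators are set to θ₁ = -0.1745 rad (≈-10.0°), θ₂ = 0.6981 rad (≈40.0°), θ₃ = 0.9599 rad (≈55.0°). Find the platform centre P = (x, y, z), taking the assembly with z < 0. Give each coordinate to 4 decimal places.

φ1=0.0°: virtual centre (0.2677, 0.0000, 0.0260), radius l
φ2=120.0°: virtual centre (-0.1175, 0.2034, -0.0964), radius l
φ3=240.0°: virtual centre (-0.1030, -0.1784, -0.1229), radius l
|O₂|²−|O₁|² = -0.0079;  |O₃|²−|O₁|² = -0.0148
[-0.7704 0.4069 -0.2449]·P = -0.0079;  [-0.7415 -0.3569 -0.2978]·P = -0.0148
Cramer: x(z) = 0.0153-0.3617z;  y(z) = 0.0097-0.0830z
into |P−O₁|² = l²: 1.1377z² + 0.1289z + -0.0139 = 0;  Δ = 0.0800;  z = -0.1809 or 0.0676 → z<0 root = -0.1809
x = 0.0808, y = 0.0247

(0.0808, 0.0247, -0.1809)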